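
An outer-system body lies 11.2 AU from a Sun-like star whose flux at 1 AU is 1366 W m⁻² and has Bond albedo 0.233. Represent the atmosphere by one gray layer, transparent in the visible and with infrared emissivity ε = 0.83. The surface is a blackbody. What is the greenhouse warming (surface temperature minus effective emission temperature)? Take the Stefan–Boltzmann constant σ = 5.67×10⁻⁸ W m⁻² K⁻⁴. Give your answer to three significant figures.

11.2 kelvin

Irradiance scales as 1/d², so S = 1366 W m⁻² × (1/11.2)² = 10.89 W m⁻².
The planet radiates to space at T_e = [S(1−α)/(4σ)]^(1/4) = 77.90 K.
The surface balance (absorbed SW + ε·downward IR = σT_s⁴) with T_a⁴ = T_s⁴/2 reduces to T_s = T_e·[2/(2−ε)]^¼ = 89.07 K.
The atmosphere warms the surface by 11.17 K.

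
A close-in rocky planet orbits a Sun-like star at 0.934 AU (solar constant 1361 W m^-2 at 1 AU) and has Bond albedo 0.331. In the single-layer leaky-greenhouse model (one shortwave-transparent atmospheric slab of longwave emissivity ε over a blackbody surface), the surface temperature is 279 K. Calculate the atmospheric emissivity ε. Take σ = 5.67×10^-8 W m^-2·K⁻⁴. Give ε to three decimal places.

Flux at the orbit: S = 1361/(0.934)² = 1560 W m^-2.
TOA balance gives T_e = 260.5 K.
T_s⁴ = T_e⁴·2/(2−ε) → ε = 2 − 2(T_e/T_s)⁴ = 2 − 2·(260.5/279)⁴ = 0.4810.

0.481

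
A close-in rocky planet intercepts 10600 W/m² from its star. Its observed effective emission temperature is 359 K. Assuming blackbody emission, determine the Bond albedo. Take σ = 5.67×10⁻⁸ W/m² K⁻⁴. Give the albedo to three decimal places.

0.645

Energy balance: S(1−α)/4 = σT⁴, so 1−α = 4σT⁴/S.
4σT⁴ = 4·5.67×10⁻⁸·(359)⁴ = 3767 W/m².
Hence α = 1 − 3767/10600 = 0.6446.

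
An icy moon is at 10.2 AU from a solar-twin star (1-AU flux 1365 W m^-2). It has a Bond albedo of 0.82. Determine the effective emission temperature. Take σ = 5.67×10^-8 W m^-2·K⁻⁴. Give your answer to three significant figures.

56.8 kelvin

Irradiance scales as 1/d², so S = 1365 W m^-2 × (1/10.2)² = 13.12 W m^-2.
Absorbed flux (global mean): S(1−α)/4 = 13.12·0.18/4 = 0.5904 W m^-2.
Balancing against σT⁴: T = (0.5904/5.67×10⁻⁸)^(1/4) = 56.81 K.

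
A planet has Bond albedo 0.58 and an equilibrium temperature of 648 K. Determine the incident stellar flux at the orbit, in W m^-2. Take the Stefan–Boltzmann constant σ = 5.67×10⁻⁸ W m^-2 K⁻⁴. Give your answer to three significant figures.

Invert the energy balance for S: S = 4σT⁴/(1−α).
The emitted flux is σT⁴ = 9997 W m^-2.
So S = 4×9997/(1−0.58) = 95210 W m^-2.

95200 W m^-2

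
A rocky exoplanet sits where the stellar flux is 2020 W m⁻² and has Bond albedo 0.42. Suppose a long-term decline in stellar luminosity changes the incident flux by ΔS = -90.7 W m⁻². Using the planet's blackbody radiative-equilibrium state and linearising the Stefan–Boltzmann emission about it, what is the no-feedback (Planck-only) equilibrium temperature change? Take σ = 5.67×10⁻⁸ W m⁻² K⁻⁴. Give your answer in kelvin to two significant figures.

The baseline emission temperature is T_e = 268.1 K.
ΔF = Δ[S(1−α)]/4 = (1−0.42)·-90.7/4 = -13.15 W m⁻².
Planck response: λ_P = 4σT_e³ = 4·5.67×10⁻⁸·(268.1)³ = 4.370 W m⁻²/K.
So ΔT₀ = -13.15/4.370 = -3.01 K.

-3.0 K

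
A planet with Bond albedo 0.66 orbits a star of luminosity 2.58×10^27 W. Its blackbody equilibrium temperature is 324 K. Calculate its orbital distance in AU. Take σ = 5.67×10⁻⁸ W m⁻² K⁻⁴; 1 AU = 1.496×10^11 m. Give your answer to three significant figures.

1.12 AU

The flux needed for this T is 4σT⁴/(1−0.66) = 7351 W m⁻².
From L = 4πd²S, d = √(2.58×10^27/(4π·7351)) = 1.671×10^11 m = 1.117 AU.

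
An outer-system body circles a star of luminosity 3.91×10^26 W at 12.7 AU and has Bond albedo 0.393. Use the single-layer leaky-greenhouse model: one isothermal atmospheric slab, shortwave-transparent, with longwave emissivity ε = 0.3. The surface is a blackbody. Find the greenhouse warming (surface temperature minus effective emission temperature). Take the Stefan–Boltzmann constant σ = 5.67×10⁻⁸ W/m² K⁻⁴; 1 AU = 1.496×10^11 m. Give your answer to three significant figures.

d = 12.7 × 1.496×10^11 m = 1.900×10^12 m.
Flux at the orbit: S = L/(4πd²) = 3.91×10^26/(4π·(1.90×10^12)²) = 8.620 W/m².
The planet radiates to space at T_e = [S(1−α)/(4σ)]^(1/4) = 69.30 K.
For a single slab of emissivity ε, T_s⁴ = 2T_e⁴/(2−ε); thus T_s = 69.30·(1.176)^(1/4) = 72.18 K.
T_s − T_e = 72.18 − 69.30 = 2.874 K.

2.87 kelvin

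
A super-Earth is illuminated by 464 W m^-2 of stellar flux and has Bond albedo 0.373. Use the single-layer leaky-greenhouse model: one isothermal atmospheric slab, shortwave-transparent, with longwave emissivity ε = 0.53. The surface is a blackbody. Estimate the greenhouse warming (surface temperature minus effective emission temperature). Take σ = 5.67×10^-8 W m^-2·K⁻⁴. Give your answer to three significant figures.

The planet radiates to space at T_e = [S(1−α)/(4σ)]^(1/4) = 189.2 K.
Surface balance with a leaky layer gives σT_s⁴ = σT_e⁴·2/(2−ε), so T_s = T_e·[2/(2−0.53)]^(1/4) = 204.4 K.
The atmosphere warms the surface by 15.14 K.

15.1 K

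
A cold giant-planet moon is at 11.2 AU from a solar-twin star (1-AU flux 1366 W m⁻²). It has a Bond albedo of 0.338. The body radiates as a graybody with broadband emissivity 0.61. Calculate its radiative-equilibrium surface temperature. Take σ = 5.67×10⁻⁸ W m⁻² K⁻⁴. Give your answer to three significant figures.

Flux at the orbit: S = 1366/(11.2)² = 10.89 W m⁻².
Absorbed flux (global mean): S(1−α)/4 = 10.89·0.662/4 = 1.802 W m⁻².
Equating to εσT⁴ with ε = 0.61: T = (1.802/0.61σ)^(1/4) = 84.96 K.

85.0 K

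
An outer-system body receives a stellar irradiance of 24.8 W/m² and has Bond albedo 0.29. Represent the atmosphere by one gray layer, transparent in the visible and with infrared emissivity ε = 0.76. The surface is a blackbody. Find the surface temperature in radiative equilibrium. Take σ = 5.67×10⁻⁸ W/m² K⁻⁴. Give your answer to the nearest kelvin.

Effective emission temperature (TOA balance): σT_e⁴ = S(1−α)/4 = 4.402 W/m² → T_e = 93.87 K.
The surface balance (absorbed SW + ε·downward IR = σT_s⁴) with T_a⁴ = T_s⁴/2 reduces to T_s = T_e·[2/(2−ε)]^¼ = 105.8 K.

106 K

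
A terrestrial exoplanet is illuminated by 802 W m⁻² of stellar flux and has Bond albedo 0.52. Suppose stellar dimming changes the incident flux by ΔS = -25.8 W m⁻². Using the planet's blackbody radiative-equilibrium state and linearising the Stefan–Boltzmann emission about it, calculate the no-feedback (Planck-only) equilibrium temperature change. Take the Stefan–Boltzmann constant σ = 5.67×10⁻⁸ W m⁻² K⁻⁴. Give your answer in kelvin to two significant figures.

The baseline emission temperature is T_e = 203.0 K.
TOA radiative forcing: ΔF = (1−α)ΔS/4 = 0.48·(-25.8)/4 = -3.096 W m⁻².
Linearising σT⁴ gives d(σT⁴)/dT = 4σT_e³ = 1.897 W m⁻² per K.
Hence the no-feedback warming is ΔF/(4σT_e³) = -1.63 K.

-1.6 K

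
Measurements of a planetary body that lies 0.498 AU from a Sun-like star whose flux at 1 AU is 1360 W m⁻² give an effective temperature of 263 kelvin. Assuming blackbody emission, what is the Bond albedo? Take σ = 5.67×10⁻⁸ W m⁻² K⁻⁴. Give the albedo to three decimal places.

Flux at the orbit: S = 1360/(0.498)² = 5484 W m⁻².
Energy balance: S(1−α)/4 = σT⁴, so 1−α = 4σT⁴/S.
4σT⁴ = 4·5.67×10⁻⁸·(263)⁴ = 1085 W m⁻².
Hence α = 1 − 1085/5484 = 0.8021.

0.802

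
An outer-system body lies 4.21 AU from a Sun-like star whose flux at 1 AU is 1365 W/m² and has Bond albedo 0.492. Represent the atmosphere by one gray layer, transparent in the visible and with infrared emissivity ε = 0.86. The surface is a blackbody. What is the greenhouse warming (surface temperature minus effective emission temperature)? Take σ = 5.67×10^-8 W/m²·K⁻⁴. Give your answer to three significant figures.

Irradiance scales as 1/d², so S = 1365 W/m² × (1/4.21)² = 77.01 W/m².
The planet radiates to space at T_e = [S(1−α)/(4σ)]^(1/4) = 114.6 K.
For a single slab of emissivity ε, T_s⁴ = 2T_e⁴/(2−ε); thus T_s = 114.6·(1.754)^(1/4) = 131.9 K.
The atmosphere warms the surface by 17.29 K.

17.3 K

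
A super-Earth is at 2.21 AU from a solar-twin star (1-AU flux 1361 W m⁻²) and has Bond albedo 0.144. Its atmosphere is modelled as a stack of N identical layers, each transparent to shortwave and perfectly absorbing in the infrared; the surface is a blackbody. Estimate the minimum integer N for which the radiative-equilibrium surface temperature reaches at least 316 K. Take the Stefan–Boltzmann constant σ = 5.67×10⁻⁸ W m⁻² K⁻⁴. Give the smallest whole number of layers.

9

Flux at the orbit: S = 1361/(2.21)² = 278.7 W m⁻².
The effective emission temperature is T_e = [S(1−α)/(4σ)]^¼ = 180.1 K.
T_s = (N+1)^(1/4)·T_e ≥ 316 K requires N+1 ≥ (T_s/T_e)⁴ = (316/180.1)⁴ = 9.481.
Rounding up, N = 9.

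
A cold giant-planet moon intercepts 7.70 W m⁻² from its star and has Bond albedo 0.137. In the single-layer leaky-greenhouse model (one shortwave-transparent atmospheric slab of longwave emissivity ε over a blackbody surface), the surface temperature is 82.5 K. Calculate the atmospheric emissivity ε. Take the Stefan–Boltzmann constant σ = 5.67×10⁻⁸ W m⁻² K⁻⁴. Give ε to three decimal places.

Effective temperature: T_e = [S(1−α)/(4σ)]^(1/4) = 73.57 K.
Inverting T_s⁴ = 2T_e⁴/(2−ε): (T_e/T_s)⁴ = 0.6325, so ε = 2(1 − 0.6325) = 0.7351.

0.735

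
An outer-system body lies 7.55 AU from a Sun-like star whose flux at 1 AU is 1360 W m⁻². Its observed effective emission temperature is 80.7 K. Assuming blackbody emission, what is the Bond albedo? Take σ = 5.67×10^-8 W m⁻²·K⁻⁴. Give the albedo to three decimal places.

0.597

Flux at the orbit: S = 1360/(7.55)² = 23.86 W m⁻².
Rearranging the radiative balance, α = 1 − 4σT⁴/S.
4σT⁴ = 4·5.67×10⁻⁸·(80.7)⁴ = 9.619 W m⁻².
Hence α = 1 − 9.619/23.86 = 0.5968.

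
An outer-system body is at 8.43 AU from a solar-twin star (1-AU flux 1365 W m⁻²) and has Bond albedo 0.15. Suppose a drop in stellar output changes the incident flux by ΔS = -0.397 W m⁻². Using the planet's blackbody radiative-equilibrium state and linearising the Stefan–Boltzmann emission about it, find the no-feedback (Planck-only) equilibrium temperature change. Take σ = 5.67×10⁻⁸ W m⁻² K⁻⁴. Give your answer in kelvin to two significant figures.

Flux at the orbit: S = 1365/(8.43)² = 19.21 W m⁻².
Unperturbed T_e = [19.21·(1−0.15)/(4σ)]^¼ = 92.11 K.
TOA radiative forcing: ΔF = (1−α)ΔS/4 = 0.85·(-0.397)/4 = -0.08436 W m⁻².
Planck response: λ_P = 4σT_e³ = 4·5.67×10⁻⁸·(92.11)³ = 0.1772 W m⁻²/K.
So ΔT₀ = -0.08436/0.1772 = -0.476 K.

-0.48 K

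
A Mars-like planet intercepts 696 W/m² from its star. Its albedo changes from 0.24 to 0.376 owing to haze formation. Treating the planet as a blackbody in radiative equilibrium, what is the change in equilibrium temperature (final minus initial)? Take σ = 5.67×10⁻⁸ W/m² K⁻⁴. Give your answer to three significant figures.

Initial: T₁ = [S(1−0.24)/(4σ)]^(1/4) = 219.8 K.
Final:   T₂ = [S(1−0.376)/(4σ)]^(1/4) = 209.2 K.
Change: 209.2 − 219.8 = -10.57 K.

-10.6 K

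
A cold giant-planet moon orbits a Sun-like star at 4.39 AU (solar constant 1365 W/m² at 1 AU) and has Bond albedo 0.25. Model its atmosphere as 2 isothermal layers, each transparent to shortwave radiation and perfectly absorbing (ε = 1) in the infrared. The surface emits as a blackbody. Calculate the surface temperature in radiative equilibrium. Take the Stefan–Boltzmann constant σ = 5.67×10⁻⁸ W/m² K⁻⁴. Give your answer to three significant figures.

Irradiance scales as 1/d², so S = 1365 W/m² × (1/4.39)² = 70.83 W/m².
Top-of-atmosphere balance: σT_e⁴ = S(1−α)/4 = 13.28 W/m² → T_e = 123.7 K.
Layer-by-layer balance gives σT_s⁴ = (N+1)σT_e⁴, so T_s = 3^¼·123.7 = 162.8 K.

163 K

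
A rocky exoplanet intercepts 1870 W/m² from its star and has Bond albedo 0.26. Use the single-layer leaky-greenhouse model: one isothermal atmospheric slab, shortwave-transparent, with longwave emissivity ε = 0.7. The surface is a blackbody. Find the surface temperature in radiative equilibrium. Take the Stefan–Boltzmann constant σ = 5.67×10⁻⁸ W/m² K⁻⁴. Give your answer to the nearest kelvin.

311 kelvin

At the top of the atmosphere, σT_e⁴ = S(1−α)/4 = 345.9 W/m², giving T_e = 279.5 K.
For a single slab of emissivity ε, T_s⁴ = 2T_e⁴/(2−ε); thus T_s = 279.5·(1.538)^(1/4) = 311.3 K.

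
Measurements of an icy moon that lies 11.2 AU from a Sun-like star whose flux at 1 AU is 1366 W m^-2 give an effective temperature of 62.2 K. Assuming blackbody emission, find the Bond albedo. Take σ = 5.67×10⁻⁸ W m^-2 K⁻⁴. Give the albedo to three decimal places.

0.688

By the inverse-square law, S = 1366/11.2² = 10.89 W m^-2.
From σT⁴ = S(1−α)/4 we invert for α: 1−α = 4σT⁴/S.
σT⁴ = 0.8487 W m^-2, so 4σT⁴ = 3.395 W m^-2.
1−α = 3.395/10.89 = 0.3117, so α = 0.6883.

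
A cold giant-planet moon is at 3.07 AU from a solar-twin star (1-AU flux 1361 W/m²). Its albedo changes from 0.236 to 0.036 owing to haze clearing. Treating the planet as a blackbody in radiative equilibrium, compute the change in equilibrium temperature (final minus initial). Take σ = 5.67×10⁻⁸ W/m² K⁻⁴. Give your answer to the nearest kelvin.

9 K

Flux at the orbit: S = 1361/(3.07)² = 144.4 W/m².
Before: T₁ = [144.4·0.764/(4σ)]^(1/4) = 148.5 K.
With α = 0.036, T₂ = 157.4 K.
ΔT = T₂ − T₁ = 8.889 K.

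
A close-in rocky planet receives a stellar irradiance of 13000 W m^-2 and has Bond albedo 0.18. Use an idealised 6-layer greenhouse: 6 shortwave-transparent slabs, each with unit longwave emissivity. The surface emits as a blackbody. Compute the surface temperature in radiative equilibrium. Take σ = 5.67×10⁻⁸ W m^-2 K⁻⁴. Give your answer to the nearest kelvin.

The effective emission temperature is T_e = [S(1−α)/(4σ)]^¼ = 465.6 K.
With N = 6 opaque layers, T_s = (N+1)^(1/4)·T_e = 7^(1/4)·465.6 = 757.4 K.

757 K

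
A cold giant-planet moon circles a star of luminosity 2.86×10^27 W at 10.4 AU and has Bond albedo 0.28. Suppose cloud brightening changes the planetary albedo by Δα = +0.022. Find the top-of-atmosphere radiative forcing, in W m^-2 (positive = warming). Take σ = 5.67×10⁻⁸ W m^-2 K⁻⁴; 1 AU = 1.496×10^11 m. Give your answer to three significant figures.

-0.517 W m^-2

d = 10.4 × 1.496×10^11 m = 1.556×10^12 m.
S = L/(4πd²) = 94.02 W m^-2.
The change in absorbed flux is Δ[S(1−α)/4] = −SΔα/4 = -0.5171 W m^-2.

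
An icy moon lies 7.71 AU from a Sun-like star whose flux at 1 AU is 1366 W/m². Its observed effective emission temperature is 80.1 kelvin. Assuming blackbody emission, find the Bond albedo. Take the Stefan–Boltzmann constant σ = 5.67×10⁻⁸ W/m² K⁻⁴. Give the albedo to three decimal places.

0.594

By the inverse-square law, S = 1366/7.71² = 22.98 W/m².
Energy balance: S(1−α)/4 = σT⁴, so 1−α = 4σT⁴/S.
σT⁴ = 2.334 W/m², so 4σT⁴ = 9.336 W/m².
Hence α = 1 − 9.336/22.98 = 0.5937.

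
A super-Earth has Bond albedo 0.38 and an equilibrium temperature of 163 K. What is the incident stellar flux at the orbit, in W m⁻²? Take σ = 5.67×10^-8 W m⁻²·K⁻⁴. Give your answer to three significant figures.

Invert the energy balance for S: S = 4σT⁴/(1−α).
The emitted flux is σT⁴ = 40.03 W m⁻².
So S = 4×40.03/(1−0.38) = 258.2 W m⁻².

258 W m⁻²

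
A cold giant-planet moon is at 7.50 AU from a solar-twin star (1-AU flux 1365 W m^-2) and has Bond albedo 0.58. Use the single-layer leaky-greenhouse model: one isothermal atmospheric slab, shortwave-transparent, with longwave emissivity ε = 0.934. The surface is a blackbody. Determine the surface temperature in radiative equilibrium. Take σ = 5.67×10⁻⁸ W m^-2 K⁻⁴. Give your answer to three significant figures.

Flux at the orbit: S = 1365/(7.50)² = 24.27 W m^-2.
The planet radiates to space at T_e = [S(1−α)/(4σ)]^(1/4) = 81.88 K.
Surface balance with a leaky layer gives σT_s⁴ = σT_e⁴·2/(2−ε), so T_s = T_e·[2/(2−0.934)]^(1/4) = 95.82 K.

95.8 K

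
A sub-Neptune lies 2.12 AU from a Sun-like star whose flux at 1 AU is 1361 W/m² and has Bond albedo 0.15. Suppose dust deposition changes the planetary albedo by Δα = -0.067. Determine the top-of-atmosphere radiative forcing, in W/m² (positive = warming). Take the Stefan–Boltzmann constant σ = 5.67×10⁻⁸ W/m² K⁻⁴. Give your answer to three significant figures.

5.07 W/m²

Flux at the orbit: S = 1361/(2.12)² = 302.8 W/m².
ΔF = −(S/4)Δα = −(302.8/4)×(-0.067) = 5.072 W/m².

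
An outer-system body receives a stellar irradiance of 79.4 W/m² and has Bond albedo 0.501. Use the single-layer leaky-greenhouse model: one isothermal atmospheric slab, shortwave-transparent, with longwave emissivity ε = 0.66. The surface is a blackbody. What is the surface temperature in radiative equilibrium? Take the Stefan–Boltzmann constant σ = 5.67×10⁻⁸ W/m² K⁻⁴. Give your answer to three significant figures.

127 K

At the top of the atmosphere, σT_e⁴ = S(1−α)/4 = 9.905 W/m², giving T_e = 115.0 K.
For a single slab of emissivity ε, T_s⁴ = 2T_e⁴/(2−ε); thus T_s = 115.0·(1.493)^(1/4) = 127.1 K.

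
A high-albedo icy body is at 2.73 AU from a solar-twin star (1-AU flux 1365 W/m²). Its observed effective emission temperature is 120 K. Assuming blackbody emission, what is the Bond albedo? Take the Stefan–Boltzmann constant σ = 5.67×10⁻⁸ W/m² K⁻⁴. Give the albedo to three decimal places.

0.743

Irradiance scales as 1/d², so S = 1365 W/m² × (1/2.73)² = 183.2 W/m².
Energy balance: S(1−α)/4 = σT⁴, so 1−α = 4σT⁴/S.
4σT⁴ = 4·5.67×10⁻⁸·(120)⁴ = 47.03 W/m².
Hence α = 1 − 47.03/183.2 = 0.7432.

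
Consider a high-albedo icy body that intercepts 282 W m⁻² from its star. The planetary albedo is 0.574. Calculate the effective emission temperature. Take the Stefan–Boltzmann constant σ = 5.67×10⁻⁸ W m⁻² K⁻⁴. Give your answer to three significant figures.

The planet absorbs (1−α)S over its disc πR² and re-emits over 4πR², so the mean absorbed flux is (1−0.574)·282.0/4 = 30.03 W m⁻².
In equilibrium σT⁴ equals this, so T = 151.7 K.

152 K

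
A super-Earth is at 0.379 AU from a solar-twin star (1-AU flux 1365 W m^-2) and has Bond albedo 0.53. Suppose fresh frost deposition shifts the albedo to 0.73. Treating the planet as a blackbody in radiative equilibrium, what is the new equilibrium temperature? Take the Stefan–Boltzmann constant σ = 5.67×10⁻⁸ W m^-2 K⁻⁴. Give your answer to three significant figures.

By the inverse-square law, S = 1365/0.379² = 9503 W m^-2.
T₂ = [S(1−α₂)/(4σ)]^(1/4) = [9503·0.27/(4σ)]^(1/4) = 326.1 K.

326 K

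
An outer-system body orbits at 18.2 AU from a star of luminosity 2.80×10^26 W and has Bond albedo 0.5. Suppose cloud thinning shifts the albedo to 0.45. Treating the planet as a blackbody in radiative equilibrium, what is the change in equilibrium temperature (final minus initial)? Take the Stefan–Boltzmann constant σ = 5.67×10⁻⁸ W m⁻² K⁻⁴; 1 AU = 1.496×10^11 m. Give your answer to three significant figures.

d = 18.2 × 1.496×10^11 m = 2.723×10^12 m.
Flux at the orbit: S = L/(4πd²) = 2.80×10^26/(4π·(2.72×10^12)²) = 3.006 W m⁻².
With α = 0.5, T₁ = 50.74 K.
With α = 0.45, T₂ = 51.96 K.
Change: 51.96 − 50.74 = 1.223 K.

1.22 K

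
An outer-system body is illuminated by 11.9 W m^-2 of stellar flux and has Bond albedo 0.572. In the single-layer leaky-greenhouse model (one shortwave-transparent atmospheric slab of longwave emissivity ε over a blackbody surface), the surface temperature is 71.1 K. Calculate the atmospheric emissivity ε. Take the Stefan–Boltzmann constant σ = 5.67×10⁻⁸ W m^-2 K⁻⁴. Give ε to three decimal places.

Effective temperature: T_e = [S(1−α)/(4σ)]^(1/4) = 68.84 K.
Inverting T_s⁴ = 2T_e⁴/(2−ε): (T_e/T_s)⁴ = 0.8788, so ε = 2(1 − 0.8788) = 0.2425.

0.242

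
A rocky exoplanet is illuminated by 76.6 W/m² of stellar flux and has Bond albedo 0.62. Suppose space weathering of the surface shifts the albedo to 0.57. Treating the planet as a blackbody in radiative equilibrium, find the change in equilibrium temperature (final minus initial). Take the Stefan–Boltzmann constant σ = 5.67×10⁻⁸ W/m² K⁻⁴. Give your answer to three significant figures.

3.34 K

Before: T₁ = [76.60·0.38/(4σ)]^(1/4) = 106.4 K.
After:  T₂ = [76.60·0.43/(4σ)]^(1/4) = 109.8 K.
Change: 109.8 − 106.4 = 3.341 K.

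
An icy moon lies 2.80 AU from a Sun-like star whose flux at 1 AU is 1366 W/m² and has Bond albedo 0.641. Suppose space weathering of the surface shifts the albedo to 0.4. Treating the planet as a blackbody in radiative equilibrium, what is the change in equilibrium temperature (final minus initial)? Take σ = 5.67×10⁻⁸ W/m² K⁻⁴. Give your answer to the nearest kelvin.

Irradiance scales as 1/d², so S = 1366 W/m² × (1/2.80)² = 174.2 W/m².
Initial: T₁ = [S(1−0.641)/(4σ)]^(1/4) = 128.9 K.
With α = 0.4, T₂ = 146.5 K.
ΔT = T₂ − T₁ = 17.66 K.

18 K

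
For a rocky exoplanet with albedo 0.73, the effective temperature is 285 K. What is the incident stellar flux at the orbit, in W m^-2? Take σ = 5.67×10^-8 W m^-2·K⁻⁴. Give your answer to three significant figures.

From S(1−α)/4 = σT⁴: S = 4σT⁴/(1−α).
The emitted flux is σT⁴ = 374.1 W m^-2.
S = 4·374.1/0.27 = 5542 W m^-2.

5540 W m^-2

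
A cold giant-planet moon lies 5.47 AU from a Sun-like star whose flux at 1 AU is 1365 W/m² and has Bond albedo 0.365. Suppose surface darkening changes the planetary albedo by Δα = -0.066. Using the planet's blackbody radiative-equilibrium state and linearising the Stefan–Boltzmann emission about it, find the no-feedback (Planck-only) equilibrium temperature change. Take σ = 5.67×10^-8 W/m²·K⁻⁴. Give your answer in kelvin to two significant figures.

By the inverse-square law, S = 1365/5.47² = 45.62 W/m².
Reference equilibrium: T_e = [S(1−α)/(4σ)]^(1/4) = 106.3 K.
TOA radiative forcing: ΔF = −S·Δα/4 = −45.62·(-0.066)/4 = 0.7527 W/m².
Planck response: λ_P = 4σT_e³ = 4·5.67×10⁻⁸·(106.3)³ = 0.2725 W/m²/K.
Hence the no-feedback warming is ΔF/(4σT_e³) = 2.76 K.

2.8 K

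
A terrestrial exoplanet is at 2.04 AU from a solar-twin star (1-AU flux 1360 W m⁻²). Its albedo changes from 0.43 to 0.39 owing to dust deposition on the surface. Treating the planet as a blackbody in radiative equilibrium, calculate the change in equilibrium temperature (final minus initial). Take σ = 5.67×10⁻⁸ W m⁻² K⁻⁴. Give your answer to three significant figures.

Flux at the orbit: S = 1360/(2.04)² = 326.8 W m⁻².
Before: T₁ = [326.8·0.57/(4σ)]^(1/4) = 169.3 K.
After:  T₂ = [326.8·0.61/(4σ)]^(1/4) = 172.2 K.
ΔT = T₂ − T₁ = 2.895 K.

2.89 K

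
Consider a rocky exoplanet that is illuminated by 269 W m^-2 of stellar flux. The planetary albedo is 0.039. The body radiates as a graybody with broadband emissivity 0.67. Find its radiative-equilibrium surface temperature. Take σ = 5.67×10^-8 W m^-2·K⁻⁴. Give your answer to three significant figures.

Absorbed flux (global mean): S(1−α)/4 = 269.0·0.961/4 = 64.63 W m^-2.
Equating to εσT⁴ with ε = 0.67: T = (64.63/0.67σ)^(1/4) = 203.1 K.

203 kelvin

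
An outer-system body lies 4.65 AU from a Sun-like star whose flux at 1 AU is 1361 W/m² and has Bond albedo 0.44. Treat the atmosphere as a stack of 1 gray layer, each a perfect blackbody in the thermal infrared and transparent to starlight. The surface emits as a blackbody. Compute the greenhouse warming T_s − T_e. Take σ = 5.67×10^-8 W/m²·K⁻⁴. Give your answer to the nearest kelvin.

Irradiance scales as 1/d², so S = 1361 W/m² × (1/4.65)² = 62.94 W/m².
OLR = S(1−α)/4 = 8.812 W/m²; the top layer radiates at T_e = 111.7 K.
T_s = (N+1)^(1/4)·T_e = 132.8 K.
Warming: T_s − T_e = 21.13 K.

21 kelvin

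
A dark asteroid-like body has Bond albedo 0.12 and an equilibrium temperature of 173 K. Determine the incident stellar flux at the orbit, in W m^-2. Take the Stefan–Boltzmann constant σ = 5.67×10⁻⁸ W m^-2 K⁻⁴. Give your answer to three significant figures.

231 W m^-2

From S(1−α)/4 = σT⁴: S = 4σT⁴/(1−α).
The emitted flux is σT⁴ = 50.79 W m^-2.
S = 4·50.79/0.88 = 230.9 W m^-2.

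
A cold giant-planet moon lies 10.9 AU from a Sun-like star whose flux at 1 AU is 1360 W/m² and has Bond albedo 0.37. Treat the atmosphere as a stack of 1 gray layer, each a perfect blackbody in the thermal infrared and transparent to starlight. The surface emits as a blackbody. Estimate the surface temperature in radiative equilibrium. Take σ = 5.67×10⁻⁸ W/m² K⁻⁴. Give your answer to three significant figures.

By the inverse-square law, S = 1360/10.9² = 11.45 W/m².
OLR = S(1−α)/4 = 1.803 W/m²; the top layer radiates at T_e = 75.09 K.
With N = 1 opaque layers, T_s = (N+1)^(1/4)·T_e = 2^(1/4)·75.09 = 89.30 K.

89.3 K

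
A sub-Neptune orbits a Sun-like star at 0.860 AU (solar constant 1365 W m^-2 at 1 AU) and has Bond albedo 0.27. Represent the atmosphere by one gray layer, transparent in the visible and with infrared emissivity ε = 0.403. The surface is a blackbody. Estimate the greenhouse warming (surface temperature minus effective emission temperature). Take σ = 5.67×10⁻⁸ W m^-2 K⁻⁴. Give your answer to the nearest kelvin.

16 kelvin

Irradiance scales as 1/d², so S = 1365 W m^-2 × (1/0.860)² = 1846 W m^-2.
Effective emission temperature (TOA balance): σT_e⁴ = S(1−α)/4 = 336.8 W m^-2 → T_e = 277.6 K.
The surface balance (absorbed SW + ε·downward IR = σT_s⁴) with T_a⁴ = T_s⁴/2 reduces to T_s = T_e·[2/(2−ε)]^¼ = 293.7 K.
Greenhouse warming: T_s − T_e = 16.07 K.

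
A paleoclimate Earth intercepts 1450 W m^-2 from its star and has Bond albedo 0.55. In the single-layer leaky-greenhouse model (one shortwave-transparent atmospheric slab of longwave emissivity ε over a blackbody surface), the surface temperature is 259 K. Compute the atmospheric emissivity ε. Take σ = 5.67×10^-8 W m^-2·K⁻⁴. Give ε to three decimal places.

Effective temperature: T_e = [S(1−α)/(4σ)]^(1/4) = 231.6 K.
Since (2−ε)/2 = (T_e/T_s)⁴ = 0.6393, ε = 0.7213.

0.721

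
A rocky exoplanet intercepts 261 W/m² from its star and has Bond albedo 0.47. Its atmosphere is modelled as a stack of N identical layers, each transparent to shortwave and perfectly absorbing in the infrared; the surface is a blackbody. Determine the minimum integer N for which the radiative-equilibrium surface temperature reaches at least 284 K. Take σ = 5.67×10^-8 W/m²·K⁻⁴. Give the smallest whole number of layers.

The effective emission temperature is T_e = [S(1−α)/(4σ)]^¼ = 157.2 K.
Since T_s⁴ = (N+1)T_e⁴, we need N ≥ (T_s/T_e)⁴ − 1 = 9.666.
The minimum whole number is N = 10.

10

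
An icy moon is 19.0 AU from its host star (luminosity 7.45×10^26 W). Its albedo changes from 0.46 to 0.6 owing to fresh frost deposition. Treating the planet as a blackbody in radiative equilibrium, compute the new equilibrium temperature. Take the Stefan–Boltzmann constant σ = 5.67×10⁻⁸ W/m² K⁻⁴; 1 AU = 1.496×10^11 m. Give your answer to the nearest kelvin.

60 kelvin

d = 19.0 × 1.496×10^11 m = 2.842×10^12 m.
Flux at the orbit: S = L/(4πd²) = 7.45×10^26/(4π·(2.84×10^12)²) = 7.338 W/m².
New equilibrium: T₂ = [(1−0.6)·7.338/(4σ)]^(1/4) = 59.98 K.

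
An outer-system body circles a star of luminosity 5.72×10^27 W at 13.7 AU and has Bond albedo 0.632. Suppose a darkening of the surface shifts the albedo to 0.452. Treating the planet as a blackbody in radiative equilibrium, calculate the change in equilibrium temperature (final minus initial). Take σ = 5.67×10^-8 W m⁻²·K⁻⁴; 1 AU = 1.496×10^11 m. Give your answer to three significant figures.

d = 13.7 × 1.496×10^11 m = 2.050×10^12 m.
S = L/(4πd²) = 108.4 W m⁻².
With α = 0.632, T₁ = 115.2 K.
With α = 0.452, T₂ = 127.2 K.
Change: 127.2 − 115.2 = 12.05 K.

12.1 K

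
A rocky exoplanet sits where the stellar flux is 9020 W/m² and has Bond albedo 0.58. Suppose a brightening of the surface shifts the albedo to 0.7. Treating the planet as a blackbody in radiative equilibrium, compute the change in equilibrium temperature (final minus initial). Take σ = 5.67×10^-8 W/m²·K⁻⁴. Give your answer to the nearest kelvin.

With α = 0.58, T₁ = 359.5 K.
With α = 0.7, T₂ = 330.5 K.
ΔT = T₂ − T₁ = -29.00 K.

-29 kelvin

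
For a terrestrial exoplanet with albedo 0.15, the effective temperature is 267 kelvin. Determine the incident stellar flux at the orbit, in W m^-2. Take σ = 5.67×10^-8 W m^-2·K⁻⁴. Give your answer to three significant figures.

From S(1−α)/4 = σT⁴: S = 4σT⁴/(1−α).
The emitted flux is σT⁴ = 288.2 W m^-2.
S = 4·288.2/0.85 = 1356 W m^-2.

1360 W m^-2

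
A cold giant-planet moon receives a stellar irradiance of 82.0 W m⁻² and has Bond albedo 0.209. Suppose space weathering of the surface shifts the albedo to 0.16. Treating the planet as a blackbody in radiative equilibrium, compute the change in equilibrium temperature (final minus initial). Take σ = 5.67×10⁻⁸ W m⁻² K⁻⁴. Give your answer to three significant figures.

1.97 K

With α = 0.209, T₁ = 130.0 K.
With α = 0.16, T₂ = 132.0 K.
ΔT = T₂ − T₁ = 1.969 K.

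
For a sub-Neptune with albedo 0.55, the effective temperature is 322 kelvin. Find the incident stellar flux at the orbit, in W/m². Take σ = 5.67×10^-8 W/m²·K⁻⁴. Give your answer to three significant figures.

Invert the energy balance for S: S = 4σT⁴/(1−α).
σT⁴ = 5.67×10⁻⁸·(322)⁴ = 609.5 W/m².
S = 4·609.5/0.45 = 5418 W/m².

5420 W/m²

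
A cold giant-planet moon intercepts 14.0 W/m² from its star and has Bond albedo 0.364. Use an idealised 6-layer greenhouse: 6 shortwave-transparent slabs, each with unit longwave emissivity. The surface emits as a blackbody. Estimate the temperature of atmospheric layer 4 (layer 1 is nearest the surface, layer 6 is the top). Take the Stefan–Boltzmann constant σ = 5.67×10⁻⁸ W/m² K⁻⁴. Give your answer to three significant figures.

Top-of-atmosphere balance: σT_e⁴ = S(1−α)/4 = 2.226 W/m² → T_e = 79.16 K.
In the N-layer model, layer k (counted from the surface) has T_k = (N+1−k)^(1/4)·T_e.
T_4 = (3)^(1/4)·79.16 = 104.2 K.

104 K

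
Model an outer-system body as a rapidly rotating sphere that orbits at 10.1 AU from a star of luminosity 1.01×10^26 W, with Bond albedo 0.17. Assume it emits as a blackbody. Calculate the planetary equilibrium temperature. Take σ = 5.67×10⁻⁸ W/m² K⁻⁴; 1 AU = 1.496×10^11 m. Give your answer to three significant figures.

59.9 K

d = 10.1 × 1.496×10^11 m = 1.511×10^12 m.
S = L/(4πd²) = 3.521 W/m².
The planet absorbs (1−α)S over its disc πR² and re-emits over 4πR², so the mean absorbed flux is (1−0.17)·3.521/4 = 0.7305 W/m².
Set σT⁴ = 0.7305 → T = (0.7305/σ)^(1/4) = 59.91 K.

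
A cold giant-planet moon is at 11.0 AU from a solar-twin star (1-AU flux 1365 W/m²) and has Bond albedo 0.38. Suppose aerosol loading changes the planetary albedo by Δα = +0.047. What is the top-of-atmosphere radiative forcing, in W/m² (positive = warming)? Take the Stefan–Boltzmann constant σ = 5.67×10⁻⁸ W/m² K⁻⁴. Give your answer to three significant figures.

By the inverse-square law, S = 1365/11.0² = 11.28 W/m².
The change in absorbed flux is Δ[S(1−α)/4] = −SΔα/4 = -0.1326 W/m².

-0.133 W/m²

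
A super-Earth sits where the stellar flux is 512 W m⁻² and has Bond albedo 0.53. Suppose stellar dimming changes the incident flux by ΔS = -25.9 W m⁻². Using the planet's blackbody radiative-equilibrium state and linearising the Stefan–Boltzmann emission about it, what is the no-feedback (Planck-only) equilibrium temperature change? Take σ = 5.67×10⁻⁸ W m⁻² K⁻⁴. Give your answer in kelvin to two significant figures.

-2.3 kelvin

Reference equilibrium: T_e = [S(1−α)/(4σ)]^(1/4) = 180.5 K.
Only a fraction (1−α) is absorbed and it's spread over 4πR², so ΔF = (1−α)ΔS/4 = -3.043 W m⁻².
Planck response: λ_P = 4σT_e³ = 4·5.67×10⁻⁸·(180.5)³ = 1.333 W m⁻²/K.
Hence the no-feedback warming is ΔF/(4σT_e³) = -2.28 K.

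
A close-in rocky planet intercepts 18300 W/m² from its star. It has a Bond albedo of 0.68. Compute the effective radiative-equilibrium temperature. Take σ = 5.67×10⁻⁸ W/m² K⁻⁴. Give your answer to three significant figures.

401 K

The planet absorbs (1−α)S over its disc πR² and re-emits over 4πR², so the mean absorbed flux is (1−0.68)·18300/4 = 1464 W/m².
Balancing against σT⁴: T = (1464/5.67×10⁻⁸)^(1/4) = 400.9 K.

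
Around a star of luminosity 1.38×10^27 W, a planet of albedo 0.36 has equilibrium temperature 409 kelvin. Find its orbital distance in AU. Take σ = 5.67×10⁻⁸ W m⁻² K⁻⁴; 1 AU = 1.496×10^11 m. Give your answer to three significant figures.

0.703 AU

The flux needed for this T is 4σT⁴/(1−0.36) = 9916 W m⁻².
Then d = [L/(4πS)]^(1/2) = 1.052×10^11 m, i.e. 0.7034 AU.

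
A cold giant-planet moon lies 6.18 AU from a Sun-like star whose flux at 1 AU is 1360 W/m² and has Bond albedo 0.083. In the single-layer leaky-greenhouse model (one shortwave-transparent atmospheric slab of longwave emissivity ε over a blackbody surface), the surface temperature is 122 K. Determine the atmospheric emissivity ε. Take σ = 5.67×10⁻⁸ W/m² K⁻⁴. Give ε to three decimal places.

0.700

Flux at the orbit: S = 1360/(6.18)² = 35.61 W/m².
Effective temperature: T_e = [S(1−α)/(4σ)]^(1/4) = 109.5 K.
Inverting T_s⁴ = 2T_e⁴/(2−ε): (T_e/T_s)⁴ = 0.6499, so ε = 2(1 − 0.6499) = 0.7002.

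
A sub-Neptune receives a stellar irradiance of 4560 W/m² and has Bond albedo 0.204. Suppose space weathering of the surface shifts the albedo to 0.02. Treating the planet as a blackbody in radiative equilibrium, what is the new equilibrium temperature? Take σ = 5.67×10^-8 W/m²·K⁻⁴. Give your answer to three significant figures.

375 kelvin

T₂ = [S(1−α₂)/(4σ)]^(1/4) = [4560·0.98/(4σ)]^(1/4) = 374.7 K.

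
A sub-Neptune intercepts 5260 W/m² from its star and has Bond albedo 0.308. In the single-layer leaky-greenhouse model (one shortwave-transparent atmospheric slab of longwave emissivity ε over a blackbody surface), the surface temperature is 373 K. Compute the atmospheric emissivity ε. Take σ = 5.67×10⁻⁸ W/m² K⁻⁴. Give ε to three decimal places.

Effective temperature: T_e = [S(1−α)/(4σ)]^(1/4) = 355.9 K.
Inverting T_s⁴ = 2T_e⁴/(2−ε): (T_e/T_s)⁴ = 0.8291, so ε = 2(1 − 0.8291) = 0.3418.

0.342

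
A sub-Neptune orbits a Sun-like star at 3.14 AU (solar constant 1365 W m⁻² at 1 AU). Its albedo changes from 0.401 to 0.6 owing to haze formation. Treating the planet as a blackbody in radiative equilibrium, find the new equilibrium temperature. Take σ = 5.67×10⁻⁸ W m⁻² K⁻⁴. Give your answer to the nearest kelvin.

125 K

Irradiance scales as 1/d², so S = 1365 W m⁻² × (1/3.14)² = 138.4 W m⁻².
New equilibrium: T₂ = [(1−0.6)·138.4/(4σ)]^(1/4) = 125.0 K.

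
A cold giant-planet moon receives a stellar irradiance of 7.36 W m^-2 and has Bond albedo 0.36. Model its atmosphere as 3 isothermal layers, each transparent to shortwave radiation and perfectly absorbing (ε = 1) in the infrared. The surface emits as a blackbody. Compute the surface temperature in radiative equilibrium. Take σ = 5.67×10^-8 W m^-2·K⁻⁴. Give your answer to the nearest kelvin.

OLR = S(1−α)/4 = 1.178 W m^-2; the top layer radiates at T_e = 67.51 K.
With N = 3 opaque layers, T_s = (N+1)^(1/4)·T_e = 4^(1/4)·67.51 = 95.47 K.

95 kelvin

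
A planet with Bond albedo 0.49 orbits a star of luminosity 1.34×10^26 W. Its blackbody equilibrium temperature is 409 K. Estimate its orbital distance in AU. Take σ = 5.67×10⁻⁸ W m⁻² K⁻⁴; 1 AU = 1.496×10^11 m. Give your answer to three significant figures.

The flux needed for this T is 4σT⁴/(1−0.49) = 12440 W m⁻².
S = L/(4πd²) → d = √(L/4πS) = √(1.34×10^26/(4π·12440)) = 2.927×10^10 m = 0.1957 AU.

0.196 AU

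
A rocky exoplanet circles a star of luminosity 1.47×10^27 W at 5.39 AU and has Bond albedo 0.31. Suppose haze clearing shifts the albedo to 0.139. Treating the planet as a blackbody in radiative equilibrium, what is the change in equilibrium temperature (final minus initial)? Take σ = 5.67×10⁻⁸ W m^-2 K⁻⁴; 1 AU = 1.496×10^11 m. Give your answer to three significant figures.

8.70 K

Orbital distance: d = 5.39 AU = 8.063×10^11 m.
Flux at the orbit: S = L/(4πd²) = 1.47×10^27/(4π·(8.06×10^11)²) = 179.9 W m^-2.
With α = 0.31, T₁ = 153.0 K.
With α = 0.139, T₂ = 161.7 K.
Change: 161.7 − 153.0 = 8.705 K.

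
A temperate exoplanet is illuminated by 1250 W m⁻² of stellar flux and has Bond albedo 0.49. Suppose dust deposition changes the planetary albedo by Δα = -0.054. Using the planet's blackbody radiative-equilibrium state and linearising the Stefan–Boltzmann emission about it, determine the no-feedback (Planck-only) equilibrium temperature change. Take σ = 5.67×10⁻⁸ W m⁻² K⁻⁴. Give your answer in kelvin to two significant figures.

Unperturbed T_e = [1250·(1−0.49)/(4σ)]^¼ = 230.3 K.
TOA radiative forcing: ΔF = −S·Δα/4 = −1250·(-0.054)/4 = 16.88 W m⁻².
The Planck feedback parameter is 4σT_e³ = 2.769 W m⁻²/K.
Hence the no-feedback warming is ΔF/(4σT_e³) = 6.09 K.

6.1 K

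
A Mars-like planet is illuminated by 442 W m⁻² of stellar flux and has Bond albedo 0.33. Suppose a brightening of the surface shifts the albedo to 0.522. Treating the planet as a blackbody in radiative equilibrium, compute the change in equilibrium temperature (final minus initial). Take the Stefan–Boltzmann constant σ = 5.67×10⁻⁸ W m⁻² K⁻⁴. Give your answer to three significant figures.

With α = 0.33, T₁ = 190.1 K.
With α = 0.522, T₂ = 174.7 K.
Change: 174.7 − 190.1 = -15.39 K.

-15.4 kelvin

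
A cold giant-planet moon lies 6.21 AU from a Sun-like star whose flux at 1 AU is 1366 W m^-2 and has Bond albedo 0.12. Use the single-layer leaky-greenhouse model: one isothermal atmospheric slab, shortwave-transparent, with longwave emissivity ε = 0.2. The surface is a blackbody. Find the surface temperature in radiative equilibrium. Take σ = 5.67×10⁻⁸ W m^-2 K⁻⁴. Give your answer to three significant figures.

111 K

Irradiance scales as 1/d², so S = 1366 W m^-2 × (1/6.21)² = 35.42 W m^-2.
At the top of the atmosphere, σT_e⁴ = S(1−α)/4 = 7.793 W m^-2, giving T_e = 108.3 K.
Surface balance with a leaky layer gives σT_s⁴ = σT_e⁴·2/(2−ε), so T_s = T_e·[2/(2−0.2)]^(1/4) = 111.2 K.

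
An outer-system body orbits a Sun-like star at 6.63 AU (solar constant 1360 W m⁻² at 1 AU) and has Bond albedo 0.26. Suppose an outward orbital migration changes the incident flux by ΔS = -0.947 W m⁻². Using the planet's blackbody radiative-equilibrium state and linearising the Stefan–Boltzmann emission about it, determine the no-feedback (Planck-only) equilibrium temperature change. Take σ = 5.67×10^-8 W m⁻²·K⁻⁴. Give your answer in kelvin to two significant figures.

Flux at the orbit: S = 1360/(6.63)² = 30.94 W m⁻².
Reference equilibrium: T_e = [S(1−α)/(4σ)]^(1/4) = 100.2 K.
Only a fraction (1−α) is absorbed and it's spread over 4πR², so ΔF = (1−α)ΔS/4 = -0.1752 W m⁻².
Planck response: λ_P = 4σT_e³ = 4·5.67×10⁻⁸·(100.2)³ = 0.2284 W m⁻²/K.
Hence the no-feedback warming is ΔF/(4σT_e³) = -0.767 K.

-0.77 K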